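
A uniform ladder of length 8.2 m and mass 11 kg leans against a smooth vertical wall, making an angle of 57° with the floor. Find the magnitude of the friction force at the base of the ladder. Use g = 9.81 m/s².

f ≈ 35 N

Sum moments about the foot of the ladder (the floor normal and friction both act there and drop out).
Ladder weight 11×9.81 = 107.9 N acts at 4.1 m along the ladder; its horizontal arm is 4.1·cos57° = 2.233 m → τ = 240.9 N·m clockwise.
Wall normal N acts horizontally at the top; its moment arm is the height L sinθ = 8.2·sin57° = 6.877 m, counterclockwise.
Setting net torque to zero: N × 6.877 = 240.9 → N = 35 N.
ΣFx = 0: friction at the foot balances the wall's push, so f = N_wall = 35 N.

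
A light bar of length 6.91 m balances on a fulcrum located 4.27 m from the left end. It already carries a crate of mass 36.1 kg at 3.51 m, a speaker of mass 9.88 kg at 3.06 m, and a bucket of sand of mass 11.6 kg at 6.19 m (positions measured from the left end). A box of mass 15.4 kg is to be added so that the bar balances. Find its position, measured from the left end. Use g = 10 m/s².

x ≈ 5.38 m from the left end

About the fulcrum (at 4.27 m from the left end):
Crate: 36.1 × 10 = 361 N down at 3.51 m → arm 0.76 m, τ = 361 × 0.76 = 274.4 N·m counterclockwise.
Speaker: 9.88 × 10 = 98.8 N down at 3.06 m → arm 1.21 m, τ = 98.8 × 1.21 = 119.5 N·m counterclockwise.
Bucket of sand: 11.6 × 10 = 116 N down at 6.19 m → arm 1.92 m, τ = 116 × 1.92 = 222.7 N·m clockwise.
Net moment of existing loads = 171.2 N·m counterclockwise.
The box weighs 15.4 × 10 = 154 N and must supply an equal clockwise moment, so its lever arm about the fulcrum is 171.2 / 154 = 1.11 m.
That puts it at 4.27 + 1.11 = 5.38 m from the left end.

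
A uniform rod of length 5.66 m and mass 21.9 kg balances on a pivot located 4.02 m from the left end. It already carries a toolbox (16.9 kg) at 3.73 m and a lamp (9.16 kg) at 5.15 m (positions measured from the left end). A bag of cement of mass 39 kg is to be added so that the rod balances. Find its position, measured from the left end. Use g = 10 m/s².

x ≈ 4.55 m from the left end

Sum moments about the pivot (at 4.02 m from the left end) (the support reaction has zero arm there).
Beam weight: 21.9 × 10 = 219 N down at 2.83 m → arm 1.19 m, τ = 219 × 1.19 = 260.6 N·m counterclockwise.
Toolbox: 16.9 × 10 = 169 N down at 3.73 m → arm 0.29 m, τ = 169 × 0.29 = 49.01 N·m counterclockwise.
Lamp: 9.16 × 10 = 91.6 N down at 5.15 m → arm 1.13 m, τ = 91.6 × 1.13 = 103.5 N·m clockwise.
Net moment of existing loads = 206.1 N·m counterclockwise.
The bag of cement weighs 39 × 10 = 390 N and must supply an equal clockwise moment, so its lever arm about the pivot is 206.1 / 390 = 0.528 m.
That puts it at 4.02 + 0.528 = 4.55 m from the left end.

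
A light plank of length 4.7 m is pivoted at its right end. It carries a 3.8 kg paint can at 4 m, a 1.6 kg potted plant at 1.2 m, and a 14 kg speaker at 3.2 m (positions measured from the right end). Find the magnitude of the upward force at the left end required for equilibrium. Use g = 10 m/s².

About the right end:
Paint can: 3.8 × 10 = 38 N down at 4 m → arm 4 m, τ = 38 × 4 = 152 N·m counterclockwise.
Potted plant: 1.6 × 10 = 16 N down at 1.2 m → arm 1.2 m, τ = 16 × 1.2 = 19.2 N·m counterclockwise.
Speaker: 14 × 10 = 140 N down at 3.2 m → arm 3.2 m, τ = 140 × 3.2 = 448 N·m counterclockwise.
Net moment of the loads = 619.2 N·m counterclockwise.
The upward force F acts at the left end, arm 4.7 m, giving F × 4.7 clockwise.
For rotational equilibrium, F × 4.7 = 619.2, so F = 619.2 / 4.7 = 132 N.

F ≈ 132 N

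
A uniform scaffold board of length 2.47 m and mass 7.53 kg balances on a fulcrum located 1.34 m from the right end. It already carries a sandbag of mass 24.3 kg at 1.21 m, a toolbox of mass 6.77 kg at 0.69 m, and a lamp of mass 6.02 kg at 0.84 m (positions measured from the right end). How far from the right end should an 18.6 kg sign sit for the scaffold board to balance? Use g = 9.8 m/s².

x ≈ 1.95 m from the right end

About the fulcrum (at 1.34 m from the right end):
Beam weight: 7.53 × 9.8 = 73.79 N down at 1.235 m → arm 0.105 m, τ = 73.79 × 0.105 = 7.748 N·m clockwise.
Sandbag: 24.3 × 9.8 = 238.1 N down at 1.21 m → arm 0.13 m, τ = 238.1 × 0.13 = 30.95 N·m clockwise.
Toolbox: 6.77 × 9.8 = 66.35 N down at 0.69 m → arm 0.65 m, τ = 66.35 × 0.65 = 43.13 N·m clockwise.
Lamp: 6.02 × 9.8 = 59 N down at 0.84 m → arm 0.5 m, τ = 59 × 0.5 = 29.5 N·m clockwise.
Net moment of existing loads = 111.3 N·m clockwise.
The sign weighs 18.6 × 9.8 = 182.3 N and must supply an equal counterclockwise moment, so its lever arm about the fulcrum is 111.3 / 182.3 = 0.611 m.
That puts it at 1.34 + 0.611 = 1.95 m from the right end.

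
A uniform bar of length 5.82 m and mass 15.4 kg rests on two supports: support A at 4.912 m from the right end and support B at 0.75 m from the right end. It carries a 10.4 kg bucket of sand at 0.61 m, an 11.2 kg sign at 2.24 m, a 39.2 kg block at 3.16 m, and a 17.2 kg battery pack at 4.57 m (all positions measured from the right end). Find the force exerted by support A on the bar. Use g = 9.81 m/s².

R_A ≈ 492 N

Take moments about support B.
Beam weight: 15.4 × 9.81 = 151.1 N down at 2.91 m → arm 2.16 m, τ = 151.1 × 2.16 = 326.4 N·m counterclockwise.
Bucket of sand: 10.4 × 9.81 = 102 N down at 0.61 m → arm 0.14 m, τ = 102 × 0.14 = 14.28 N·m clockwise.
Sign: 11.2 × 9.81 = 109.9 N down at 2.24 m → arm 1.49 m, τ = 109.9 × 1.49 = 163.8 N·m counterclockwise.
Block: 39.2 × 9.81 = 384.6 N down at 3.16 m → arm 2.41 m, τ = 384.6 × 2.41 = 926.9 N·m counterclockwise.
Battery pack: 17.2 × 9.81 = 168.7 N down at 4.57 m → arm 3.82 m, τ = 168.7 × 3.82 = 644.4 N·m counterclockwise.
Net load moment about support B = 2047 N·m counterclockwise.
Reaction R at support A is upward at 4.912 m, arm 4.162 m → moment R × 4.162 clockwise.
Balancing moments: R × 4.162 = 2047, giving R = 492 N.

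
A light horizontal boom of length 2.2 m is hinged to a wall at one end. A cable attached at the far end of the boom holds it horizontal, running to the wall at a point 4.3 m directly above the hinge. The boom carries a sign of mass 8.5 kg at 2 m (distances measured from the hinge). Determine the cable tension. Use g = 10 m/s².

About the hinge:
Sign: 8.5 × 10 = 85 N down at 2 m → arm 2 m, τ = 85 × 2 = 170 N·m clockwise.
Total clockwise load moment = 170 N·m.
The cable tension T acts at 2.2 m; only its component perpendicular to the boom, T sinθ, produces torque. sinθ = h/√(h²+d²) = 4.3/√(4.3²+2.2²) = 0.8902.
Στ = 0 ⇒ T × 2.2 × 0.8902 = 170 ⇒ T = 170 / 1.958 = 86.8 N.

T ≈ 86.8 N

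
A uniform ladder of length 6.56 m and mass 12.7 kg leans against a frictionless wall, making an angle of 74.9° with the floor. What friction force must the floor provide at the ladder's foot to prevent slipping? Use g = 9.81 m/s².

f ≈ 16.8 N

About the foot of the ladder:
Ladder weight 12.7×9.81 = 124.6 N acts at 3.28 m along the ladder; its horizontal arm is 3.28·cos74.9° = 0.8545 m → τ = 106.5 N·m clockwise.
Wall normal N acts horizontally at the top; its moment arm is the height L sinθ = 6.56·sin74.9° = 6.334 m, counterclockwise.
For rotational equilibrium, N × 6.334 = 106.5, so N = 16.8 N.
ΣFx = 0: friction at the foot balances the wall's push, so f = N_wall = 16.8 N.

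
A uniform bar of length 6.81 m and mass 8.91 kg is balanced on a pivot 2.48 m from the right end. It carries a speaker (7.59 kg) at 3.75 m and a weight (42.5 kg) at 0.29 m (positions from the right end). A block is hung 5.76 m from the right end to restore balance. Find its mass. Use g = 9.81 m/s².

m ≈ 22.9 kg

Sum moments about the pivot (at 2.48 m from the right end) (the support reaction has zero arm there).
Beam weight: 8.91 × 9.81 = 87.41 N down at 3.405 m → arm 0.925 m, τ = 87.41 × 0.925 = 80.85 N·m counterclockwise.
Speaker: 7.59 × 9.81 = 74.46 N down at 3.75 m → arm 1.27 m, τ = 74.46 × 1.27 = 94.56 N·m counterclockwise.
Weight: 42.5 × 9.81 = 416.9 N down at 0.29 m → arm 2.19 m, τ = 416.9 × 2.19 = 913 N·m clockwise.
Net moment of known loads = 737.6 N·m clockwise.
An unknown mass m at 5.76 m has arm 3.28 m; its moment is m·g·3.28 counterclockwise.
Balancing moments: m × 9.81 × 3.28 = 737.6, giving m = 737.6 / (9.81 × 3.28) = 22.9 kg.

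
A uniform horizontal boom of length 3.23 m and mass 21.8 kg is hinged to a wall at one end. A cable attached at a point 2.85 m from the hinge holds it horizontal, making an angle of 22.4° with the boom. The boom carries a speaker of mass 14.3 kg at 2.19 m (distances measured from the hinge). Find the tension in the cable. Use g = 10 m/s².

Sum moments about the hinge (the unknown hinge reaction has zero arm there).
Beam weight: 21.8 × 10 = 218 N down at 1.615 m → arm 1.615 m, τ = 218 × 1.615 = 352.1 N·m clockwise.
Speaker: 14.3 × 10 = 143 N down at 2.19 m → arm 2.19 m, τ = 143 × 2.19 = 313.2 N·m clockwise.
Total clockwise load moment = 665.3 N·m.
The cable tension T acts at 2.85 m; only its component perpendicular to the boom, T sinθ, produces torque. sin 22.4° = 0.3811.
Στ = 0 ⇒ T × 2.85 × 0.3811 = 665.3 ⇒ T = 665.3 / 1.086 = 613 N.

T ≈ 613 N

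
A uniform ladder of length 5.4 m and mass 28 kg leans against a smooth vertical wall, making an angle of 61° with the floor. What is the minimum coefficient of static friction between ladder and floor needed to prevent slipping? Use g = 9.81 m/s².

μ_min ≈ 0.277

Take moments about the foot of the ladder.
Ladder weight 28×9.81 = 274.7 N acts at 2.7 m along the ladder; its horizontal arm is 2.7·cos61° = 1.309 m → τ = 359.6 N·m clockwise.
Wall normal N acts horizontally at the top; its moment arm is the height L sinθ = 5.4·sin61° = 4.723 m, counterclockwise.
For rotational equilibrium, N × 4.723 = 359.6, so N = 76.14 N.
ΣFx = 0 ⇒ f = N_wall = 76.14 N. ΣFy = 0 ⇒ N_floor = 274.7 N.
μ_min = f / N_floor = 76.14 / 274.7 = 0.277.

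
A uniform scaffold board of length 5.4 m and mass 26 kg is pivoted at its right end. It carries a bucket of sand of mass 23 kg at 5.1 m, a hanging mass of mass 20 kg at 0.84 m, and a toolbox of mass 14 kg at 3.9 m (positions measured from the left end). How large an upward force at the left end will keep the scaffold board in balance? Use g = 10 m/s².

Take moments about the right end.
Beam weight: 26 × 10 = 260 N down at 2.7 m → arm 2.7 m, τ = 260 × 2.7 = 702 N·m counterclockwise.
Bucket of sand: 23 × 10 = 230 N down at 5.1 m → arm 0.3 m, τ = 230 × 0.3 = 69 N·m counterclockwise.
Hanging mass: 20 × 10 = 200 N down at 0.84 m → arm 4.56 m, τ = 200 × 4.56 = 912 N·m counterclockwise.
Toolbox: 14 × 10 = 140 N down at 3.9 m → arm 1.5 m, τ = 140 × 1.5 = 210 N·m counterclockwise.
Net moment of the loads = 1893 N·m counterclockwise.
The upward force F acts at the left end, arm 5.4 m, giving F × 5.4 clockwise.
Balancing moments: F × 5.4 = 1893, giving F = 1893 / 5.4 = 351 N.

F ≈ 351 N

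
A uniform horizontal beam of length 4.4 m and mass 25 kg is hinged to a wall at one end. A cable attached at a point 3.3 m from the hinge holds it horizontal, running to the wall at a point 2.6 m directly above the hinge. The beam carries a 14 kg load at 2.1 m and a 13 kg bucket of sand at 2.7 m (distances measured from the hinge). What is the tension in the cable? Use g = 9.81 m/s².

T ≈ 574 N

Choose the hinge as the axis so the unknown hinge reaction has zero arm there.
Beam weight: 25 × 9.81 = 245.2 N down at 2.2 m → arm 2.2 m, τ = 245.2 × 2.2 = 539.4 N·m clockwise.
Load: 14 × 9.81 = 137.3 N down at 2.1 m → arm 2.1 m, τ = 137.3 × 2.1 = 288.3 N·m clockwise.
Bucket of sand: 13 × 9.81 = 127.5 N down at 2.7 m → arm 2.7 m, τ = 127.5 × 2.7 = 344.2 N·m clockwise.
Total clockwise load moment = 1172 N·m.
The cable tension T acts at 3.3 m; only its component perpendicular to the beam, T sinθ, produces torque. sinθ = h/√(h²+d²) = 2.6/√(2.6²+3.3²) = 0.6189.
Balancing moments: T × 3.3 × 0.6189 = 1172, giving T = 1172 / 2.042 = 574 N.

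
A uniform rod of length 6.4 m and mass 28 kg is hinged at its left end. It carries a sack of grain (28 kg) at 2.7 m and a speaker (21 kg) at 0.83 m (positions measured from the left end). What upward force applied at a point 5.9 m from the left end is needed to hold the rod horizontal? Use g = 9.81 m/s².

Choose the left end as the axis so the unknown pivot reaction has zero arm there.
Beam weight: 28 × 9.81 = 274.7 N down at 3.2 m → arm 3.2 m, τ = 274.7 × 3.2 = 879 N·m clockwise.
Sack of grain: 28 × 9.81 = 274.7 N down at 2.7 m → arm 2.7 m, τ = 274.7 × 2.7 = 741.7 N·m clockwise.
Speaker: 21 × 9.81 = 206 N down at 0.83 m → arm 0.83 m, τ = 206 × 0.83 = 171 N·m clockwise.
Net moment of the loads = 1792 N·m clockwise.
The upward force F acts at a point 5.9 m from the left end, arm 5.9 m, giving F × 5.9 counterclockwise.
Setting net torque to zero: F × 5.9 = 1792 → F = 1792 / 5.9 = 304 N.

F ≈ 304 N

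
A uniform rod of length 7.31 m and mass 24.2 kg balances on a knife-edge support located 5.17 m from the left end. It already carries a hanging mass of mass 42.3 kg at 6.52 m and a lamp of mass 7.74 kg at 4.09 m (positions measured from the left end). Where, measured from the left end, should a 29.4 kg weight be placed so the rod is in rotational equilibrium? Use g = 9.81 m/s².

Taking torques about the knife-edge support (at 5.17 m from the left end):
Beam weight: 24.2 × 9.81 = 237.4 N down at 3.655 m → arm 1.515 m, τ = 237.4 × 1.515 = 359.7 N·m counterclockwise.
Hanging mass: 42.3 × 9.81 = 415 N down at 6.52 m → arm 1.35 m, τ = 415 × 1.35 = 560.2 N·m clockwise.
Lamp: 7.74 × 9.81 = 75.93 N down at 4.09 m → arm 1.08 m, τ = 75.93 × 1.08 = 82 N·m counterclockwise.
Net moment of existing loads = 118.5 N·m clockwise.
The weight weighs 29.4 × 9.81 = 288.4 N and must supply an equal counterclockwise moment, so its lever arm about the knife-edge support is 118.5 / 288.4 = 0.411 m.
That puts it at 5.17 − 0.411 = 4.76 m from the left end.

x ≈ 4.76 m from the left end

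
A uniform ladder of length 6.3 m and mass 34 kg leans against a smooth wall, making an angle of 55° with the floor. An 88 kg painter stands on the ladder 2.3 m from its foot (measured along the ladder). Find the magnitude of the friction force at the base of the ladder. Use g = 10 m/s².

Take moments about the foot of the ladder.
Ladder weight 34×10 = 340 N acts at 3.15 m along the ladder; its horizontal arm is 3.15·cos55° = 1.807 m → τ = 614.4 N·m clockwise.
Painter: 88×10 = 880 N at 2.3 m → arm 1.319 m → τ = 1161 N·m clockwise.
Wall normal N acts horizontally at the top; its moment arm is the height L sinθ = 6.3·sin55° = 5.161 m, counterclockwise.
Στ = 0 ⇒ N × 5.161 = 1775 ⇒ N = 344 N.
ΣFx = 0: friction at the foot balances the wall's push, so f = N_wall = 344 N.

f ≈ 344 N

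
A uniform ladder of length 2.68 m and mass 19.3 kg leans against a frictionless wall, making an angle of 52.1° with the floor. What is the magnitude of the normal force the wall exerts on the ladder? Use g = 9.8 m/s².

Choose the foot of the ladder as the axis so the floor normal and friction both act there and drop out.
Ladder weight 19.3×9.8 = 189.1 N acts at 1.34 m along the ladder; its horizontal arm is 1.34·cos52.1° = 0.8231 m → τ = 155.6 N·m clockwise.
Wall normal N acts horizontally at the top; its moment arm is the height L sinθ = 2.68·sin52.1° = 2.115 m, counterclockwise.
Balancing moments: N × 2.115 = 155.6, giving N = 73.6 N.

N_wall ≈ 73.6 N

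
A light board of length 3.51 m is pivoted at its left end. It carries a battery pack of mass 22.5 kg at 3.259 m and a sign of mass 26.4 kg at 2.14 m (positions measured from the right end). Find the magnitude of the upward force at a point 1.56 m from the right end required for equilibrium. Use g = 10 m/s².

F ≈ 214 N

About the left end:
Battery pack: 22.5 × 10 = 225 N down at 3.259 m → arm 0.251 m, τ = 225 × 0.251 = 56.48 N·m clockwise.
Sign: 26.4 × 10 = 264 N down at 2.14 m → arm 1.37 m, τ = 264 × 1.37 = 361.7 N·m clockwise.
Net moment of the loads = 418.2 N·m clockwise.
The upward force F acts at a point 1.56 m from the right end, arm 1.95 m, giving F × 1.95 counterclockwise.
Setting net torque to zero: F × 1.95 = 418.2 → F = 418.2 / 1.95 = 214 N.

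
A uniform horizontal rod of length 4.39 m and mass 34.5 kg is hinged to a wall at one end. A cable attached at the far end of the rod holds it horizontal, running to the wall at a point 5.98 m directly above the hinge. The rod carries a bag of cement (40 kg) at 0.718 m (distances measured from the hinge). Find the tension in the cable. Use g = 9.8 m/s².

T ≈ 289 N

About the hinge:
Beam weight: 34.5 × 9.8 = 338.1 N down at 2.195 m → arm 2.195 m, τ = 338.1 × 2.195 = 742.1 N·m clockwise.
Bag of cement: 40 × 9.8 = 392 N down at 0.718 m → arm 0.718 m, τ = 392 × 0.718 = 281.5 N·m clockwise.
Total clockwise load moment = 1024 N·m.
The cable tension T acts at 4.39 m; only its component perpendicular to the rod, T sinθ, produces torque. sinθ = h/√(h²+d²) = 5.98/√(5.98²+4.39²) = 0.8061.
Setting net torque to zero: T × 4.39 × 0.8061 = 1024 → T = 1024 / 3.539 = 289 N.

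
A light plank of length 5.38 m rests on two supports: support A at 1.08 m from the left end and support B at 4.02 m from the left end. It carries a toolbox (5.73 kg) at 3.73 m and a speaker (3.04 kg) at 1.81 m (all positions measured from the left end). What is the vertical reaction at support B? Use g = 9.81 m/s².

Take moments about support A.
Toolbox: 5.73 × 9.81 = 56.21 N down at 3.73 m → arm 2.65 m, τ = 56.21 × 2.65 = 149 N·m clockwise.
Speaker: 3.04 × 9.81 = 29.82 N down at 1.81 m → arm 0.73 m, τ = 29.82 × 0.73 = 21.77 N·m clockwise.
Net load moment about support A = 170.8 N·m clockwise.
Reaction R at support B is upward at 4.02 m, arm 2.94 m → moment R × 2.94 counterclockwise.
Στ = 0 ⇒ R × 2.94 = 170.8 ⇒ R = 58.1 N.

R_B ≈ 58.1 N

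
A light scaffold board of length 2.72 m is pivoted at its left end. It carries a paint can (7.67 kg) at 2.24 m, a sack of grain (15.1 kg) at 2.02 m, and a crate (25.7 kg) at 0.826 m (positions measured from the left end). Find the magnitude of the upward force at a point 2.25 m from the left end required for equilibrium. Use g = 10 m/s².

F ≈ 306 N

About the left end:
Paint can: 7.67 × 10 = 76.7 N down at 2.24 m → arm 2.24 m, τ = 76.7 × 2.24 = 171.8 N·m clockwise.
Sack of grain: 15.1 × 10 = 151 N down at 2.02 m → arm 2.02 m, τ = 151 × 2.02 = 305 N·m clockwise.
Crate: 25.7 × 10 = 257 N down at 0.826 m → arm 0.826 m, τ = 257 × 0.826 = 212.3 N·m clockwise.
Net moment of the loads = 689.1 N·m clockwise.
The upward force F acts at a point 2.25 m from the left end, arm 2.25 m, giving F × 2.25 counterclockwise.
Στ = 0 ⇒ F × 2.25 = 689.1 ⇒ F = 689.1 / 2.25 = 306 N.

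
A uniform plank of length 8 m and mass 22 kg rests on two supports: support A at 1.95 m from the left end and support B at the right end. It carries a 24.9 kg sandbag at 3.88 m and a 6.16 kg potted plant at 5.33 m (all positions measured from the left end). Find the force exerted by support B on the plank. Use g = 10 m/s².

R_B ≈ 188 N

Sum moments about support A (its reaction then has zero moment arm).
Beam weight: 22 × 10 = 220 N down at 4 m → arm 2.05 m, τ = 220 × 2.05 = 451 N·m clockwise.
Sandbag: 24.9 × 10 = 249 N down at 3.88 m → arm 1.93 m, τ = 249 × 1.93 = 480.6 N·m clockwise.
Potted plant: 6.16 × 10 = 61.6 N down at 5.33 m → arm 3.38 m, τ = 61.6 × 3.38 = 208.2 N·m clockwise.
Net load moment about support A = 1140 N·m clockwise.
Reaction R at support B is upward at 8 m, arm 6.05 m → moment R × 6.05 counterclockwise.
For rotational equilibrium, R × 6.05 = 1140, so R = 188 N.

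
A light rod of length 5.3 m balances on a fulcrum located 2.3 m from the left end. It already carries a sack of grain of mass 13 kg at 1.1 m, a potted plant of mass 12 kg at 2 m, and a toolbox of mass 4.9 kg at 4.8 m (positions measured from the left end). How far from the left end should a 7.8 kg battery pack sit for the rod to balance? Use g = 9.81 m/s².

x ≈ 3.19 m from the left end

Taking torques about the fulcrum (at 2.3 m from the left end):
Sack of grain: 13 × 9.81 = 127.5 N down at 1.1 m → arm 1.2 m, τ = 127.5 × 1.2 = 153 N·m counterclockwise.
Potted plant: 12 × 9.81 = 117.7 N down at 2 m → arm 0.3 m, τ = 117.7 × 0.3 = 35.31 N·m counterclockwise.
Toolbox: 4.9 × 9.81 = 48.07 N down at 4.8 m → arm 2.5 m, τ = 48.07 × 2.5 = 120.2 N·m clockwise.
Net moment of existing loads = 68.11 N·m counterclockwise.
The battery pack weighs 7.8 × 9.81 = 76.52 N and must supply an equal clockwise moment, so its lever arm about the fulcrum is 68.11 / 76.52 = 0.89 m.
That puts it at 2.3 + 0.89 = 3.19 m from the left end.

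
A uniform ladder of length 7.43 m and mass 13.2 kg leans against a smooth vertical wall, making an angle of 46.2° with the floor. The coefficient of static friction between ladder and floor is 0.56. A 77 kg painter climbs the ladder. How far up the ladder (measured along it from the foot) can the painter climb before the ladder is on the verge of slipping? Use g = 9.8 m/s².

d ≈ 4.45 m

Sum moments about the foot of the ladder (the floor normal and friction both act there and drop out).
Ladder weight 13.2×9.8 = 129.4 N acts at 3.715 m along the ladder; its horizontal arm is 3.715·cos46.2° = 2.571 m → τ = 332.7 N·m clockwise.
Painter weight 77×9.8 = 754.6 N at distance d → arm d·cos46.2° → τ = 754.6·d·0.6921 clockwise.
Wall normal N at the top has arm L sinθ = 5.363 m counterclockwise, so Στ = 0 gives N·5.363 = 332.7 + 522.3·d.
ΣFy = 0 ⇒ N_floor = 884 N, so the maximum friction is μ_s·N_floor = 0.56×884 = 495 N. ΣFx = 0 ⇒ N_wall = f, so at the slipping point N = 495 N.
Substituting: 495×5.363 = 332.7 + 522.3·d ⇒ d = (2655 − 332.7) / 522.3 = 4.45 m.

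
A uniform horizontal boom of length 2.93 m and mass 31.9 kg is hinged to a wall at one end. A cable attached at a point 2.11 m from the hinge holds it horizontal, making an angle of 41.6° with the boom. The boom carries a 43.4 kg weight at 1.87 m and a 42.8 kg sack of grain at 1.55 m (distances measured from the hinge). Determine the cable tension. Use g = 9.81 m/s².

About the hinge:
Beam weight: 31.9 × 9.81 = 312.9 N down at 1.465 m → arm 1.465 m, τ = 312.9 × 1.465 = 458.4 N·m clockwise.
Weight: 43.4 × 9.81 = 425.8 N down at 1.87 m → arm 1.87 m, τ = 425.8 × 1.87 = 796.2 N·m clockwise.
Sack of grain: 42.8 × 9.81 = 419.9 N down at 1.55 m → arm 1.55 m, τ = 419.9 × 1.55 = 650.8 N·m clockwise.
Total clockwise load moment = 1905 N·m.
The cable tension T acts at 2.11 m; only its component perpendicular to the boom, T sinθ, produces torque. sin 41.6° = 0.6639.
Στ = 0 ⇒ T × 2.11 × 0.6639 = 1905 ⇒ T = 1905 / 1.401 = 1360 N.

T ≈ 1360 N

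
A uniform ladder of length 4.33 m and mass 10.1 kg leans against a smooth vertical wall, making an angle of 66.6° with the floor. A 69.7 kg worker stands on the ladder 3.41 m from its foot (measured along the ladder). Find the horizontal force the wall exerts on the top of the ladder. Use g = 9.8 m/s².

N_wall ≈ 254 N

Take moments about the foot of the ladder.
Ladder weight 10.1×9.8 = 98.98 N acts at 2.165 m along the ladder; its horizontal arm is 2.165·cos66.6° = 0.8598 m → τ = 85.1 N·m clockwise.
Worker: 69.7×9.8 = 683.1 N at 3.41 m → arm 1.354 m → τ = 924.9 N·m clockwise.
Wall normal N acts horizontally at the top; its moment arm is the height L sinθ = 4.33·sin66.6° = 3.974 m, counterclockwise.
Balancing moments: N × 3.974 = 1010, giving N = 254 N.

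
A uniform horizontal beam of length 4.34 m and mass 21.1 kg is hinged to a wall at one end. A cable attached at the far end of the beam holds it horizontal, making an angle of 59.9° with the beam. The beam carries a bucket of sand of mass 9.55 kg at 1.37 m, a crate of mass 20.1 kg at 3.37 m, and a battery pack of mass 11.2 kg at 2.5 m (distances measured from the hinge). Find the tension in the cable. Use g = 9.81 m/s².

About the hinge:
Beam weight: 21.1 × 9.81 = 207 N down at 2.17 m → arm 2.17 m, τ = 207 × 2.17 = 449.2 N·m clockwise.
Bucket of sand: 9.55 × 9.81 = 93.69 N down at 1.37 m → arm 1.37 m, τ = 93.69 × 1.37 = 128.4 N·m clockwise.
Crate: 20.1 × 9.81 = 197.2 N down at 3.37 m → arm 3.37 m, τ = 197.2 × 3.37 = 664.6 N·m clockwise.
Battery pack: 11.2 × 9.81 = 109.9 N down at 2.5 m → arm 2.5 m, τ = 109.9 × 2.5 = 274.8 N·m clockwise.
Total clockwise load moment = 1517 N·m.
The cable tension T acts at 4.34 m; only its component perpendicular to the beam, T sinθ, produces torque. sin 59.9° = 0.8652.
Setting net torque to zero: T × 4.34 × 0.8652 = 1517 → T = 1517 / 3.755 = 404 N.

T ≈ 404 N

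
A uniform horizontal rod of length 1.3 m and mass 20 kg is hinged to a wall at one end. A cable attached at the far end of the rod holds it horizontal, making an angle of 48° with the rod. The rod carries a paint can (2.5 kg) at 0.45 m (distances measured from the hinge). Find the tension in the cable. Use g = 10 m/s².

Sum moments about the hinge (the unknown hinge reaction has zero arm there).
Beam weight: 20 × 10 = 200 N down at 0.65 m → arm 0.65 m, τ = 200 × 0.65 = 130 N·m clockwise.
Paint can: 2.5 × 10 = 25 N down at 0.45 m → arm 0.45 m, τ = 25 × 0.45 = 11.25 N·m clockwise.
Total clockwise load moment = 141.2 N·m.
The cable tension T acts at 1.3 m; only its component perpendicular to the rod, T sinθ, produces torque. sin 48° = 0.7431.
Balancing moments: T × 1.3 × 0.7431 = 141.2, giving T = 141.2 / 0.966 = 146 N.

T ≈ 146 N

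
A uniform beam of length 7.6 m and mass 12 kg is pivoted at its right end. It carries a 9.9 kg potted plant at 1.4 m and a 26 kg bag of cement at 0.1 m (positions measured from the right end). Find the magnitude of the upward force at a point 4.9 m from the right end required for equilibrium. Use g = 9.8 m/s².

Take moments about the right end.
Beam weight: 12 × 9.8 = 117.6 N down at 3.8 m → arm 3.8 m, τ = 117.6 × 3.8 = 446.9 N·m counterclockwise.
Potted plant: 9.9 × 9.8 = 97.02 N down at 1.4 m → arm 1.4 m, τ = 97.02 × 1.4 = 135.8 N·m counterclockwise.
Bag of cement: 26 × 9.8 = 254.8 N down at 0.1 m → arm 0.1 m, τ = 254.8 × 0.1 = 25.48 N·m counterclockwise.
Net moment of the loads = 608.2 N·m counterclockwise.
The upward force F acts at a point 4.9 m from the right end, arm 4.9 m, giving F × 4.9 clockwise.
Balancing moments: F × 4.9 = 608.2, giving F = 608.2 / 4.9 = 124 N.

F ≈ 124 N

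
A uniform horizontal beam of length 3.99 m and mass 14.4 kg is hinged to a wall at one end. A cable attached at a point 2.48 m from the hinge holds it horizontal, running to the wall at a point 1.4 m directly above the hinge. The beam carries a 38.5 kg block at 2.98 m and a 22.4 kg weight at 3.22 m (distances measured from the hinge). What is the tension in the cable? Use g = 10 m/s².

About the hinge:
Beam weight: 14.4 × 10 = 144 N down at 1.995 m → arm 1.995 m, τ = 144 × 1.995 = 287.3 N·m clockwise.
Block: 38.5 × 10 = 385 N down at 2.98 m → arm 2.98 m, τ = 385 × 2.98 = 1147 N·m clockwise.
Weight: 22.4 × 10 = 224 N down at 3.22 m → arm 3.22 m, τ = 224 × 3.22 = 721.3 N·m clockwise.
Total clockwise load moment = 2156 N·m.
The cable tension T acts at 2.48 m; only its component perpendicular to the beam, T sinθ, produces torque. sinθ = h/√(h²+d²) = 1.4/√(1.4²+2.48²) = 0.4916.
Balancing moments: T × 2.48 × 0.4916 = 2156, giving T = 2156 / 1.219 = 1770 N.

T ≈ 1770 N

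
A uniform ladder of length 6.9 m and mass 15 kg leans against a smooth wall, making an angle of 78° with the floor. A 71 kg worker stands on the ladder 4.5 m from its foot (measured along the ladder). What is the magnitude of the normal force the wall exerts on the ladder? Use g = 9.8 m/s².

About the foot of the ladder:
Ladder weight 15×9.8 = 147 N acts at 3.45 m along the ladder; its horizontal arm is 3.45·cos78° = 0.7173 m → τ = 105.4 N·m clockwise.
Worker: 71×9.8 = 695.8 N at 4.5 m → arm 0.9356 m → τ = 651 N·m clockwise.
Wall normal N acts horizontally at the top; its moment arm is the height L sinθ = 6.9·sin78° = 6.749 m, counterclockwise.
Στ = 0 ⇒ N × 6.749 = 756.4 ⇒ N = 112 N.

N_wall ≈ 112 N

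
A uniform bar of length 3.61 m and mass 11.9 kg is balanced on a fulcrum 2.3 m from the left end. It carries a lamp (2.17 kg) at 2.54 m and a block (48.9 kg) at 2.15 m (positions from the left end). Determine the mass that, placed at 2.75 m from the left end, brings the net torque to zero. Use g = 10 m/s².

m ≈ 28.2 kg

About the fulcrum (at 2.3 m from the left end):
Beam weight: 11.9 × 10 = 119 N down at 1.805 m → arm 0.495 m, τ = 119 × 0.495 = 58.91 N·m counterclockwise.
Lamp: 2.17 × 10 = 21.7 N down at 2.54 m → arm 0.24 m, τ = 21.7 × 0.24 = 5.208 N·m clockwise.
Block: 48.9 × 10 = 489 N down at 2.15 m → arm 0.15 m, τ = 489 × 0.15 = 73.35 N·m counterclockwise.
Net moment of known loads = 127.1 N·m counterclockwise.
An unknown mass m at 2.75 m has arm 0.45 m; its moment is m·g·0.45 clockwise.
Στ = 0 ⇒ m × 10 × 0.45 = 127.1 ⇒ m = 127.1 / (10 × 0.45) = 28.2 kg.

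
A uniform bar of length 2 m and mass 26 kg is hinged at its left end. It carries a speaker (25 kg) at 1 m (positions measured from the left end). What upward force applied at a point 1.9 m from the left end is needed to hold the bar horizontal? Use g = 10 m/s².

Taking torques about the left end:
Beam weight: 26 × 10 = 260 N down at 1 m → arm 1 m, τ = 260 × 1 = 260 N·m clockwise.
Speaker: 25 × 10 = 250 N down at 1 m → arm 1 m, τ = 250 × 1 = 250 N·m clockwise.
Net moment of the loads = 510 N·m clockwise.
The upward force F acts at a point 1.9 m from the left end, arm 1.9 m, giving F × 1.9 counterclockwise.
Setting net torque to zero: F × 1.9 = 510 → F = 510 / 1.9 = 268 N.

F ≈ 268 N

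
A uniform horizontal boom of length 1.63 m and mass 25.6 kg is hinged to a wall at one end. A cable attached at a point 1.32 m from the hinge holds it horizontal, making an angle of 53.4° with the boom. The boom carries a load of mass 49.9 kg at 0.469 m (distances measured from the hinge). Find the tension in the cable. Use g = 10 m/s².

Choose the hinge as the axis so the unknown hinge reaction has zero arm there.
Beam weight: 25.6 × 10 = 256 N down at 0.815 m → arm 0.815 m, τ = 256 × 0.815 = 208.6 N·m clockwise.
Load: 49.9 × 10 = 499 N down at 0.469 m → arm 0.469 m, τ = 499 × 0.469 = 234 N·m clockwise.
Total clockwise load moment = 442.6 N·m.
The cable tension T acts at 1.32 m; only its component perpendicular to the boom, T sinθ, produces torque. sin 53.4° = 0.8028.
Balancing moments: T × 1.32 × 0.8028 = 442.6, giving T = 442.6 / 1.06 = 418 N.

T ≈ 418 N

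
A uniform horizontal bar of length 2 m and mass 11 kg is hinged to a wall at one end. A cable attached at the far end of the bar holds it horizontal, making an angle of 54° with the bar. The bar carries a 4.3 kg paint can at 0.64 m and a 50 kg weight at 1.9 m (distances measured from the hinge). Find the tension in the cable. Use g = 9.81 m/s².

T ≈ 659 N

Taking torques about the hinge:
Beam weight: 11 × 9.81 = 107.9 N down at 1 m → arm 1 m, τ = 107.9 × 1 = 107.9 N·m clockwise.
Paint can: 4.3 × 9.81 = 42.18 N down at 0.64 m → arm 0.64 m, τ = 42.18 × 0.64 = 27 N·m clockwise.
Weight: 50 × 9.81 = 490.5 N down at 1.9 m → arm 1.9 m, τ = 490.5 × 1.9 = 931.9 N·m clockwise.
Total clockwise load moment = 1067 N·m.
The cable tension T acts at 2 m; only its component perpendicular to the bar, T sinθ, produces torque. sin 54° = 0.809.
For rotational equilibrium, T × 2 × 0.809 = 1067, so T = 1067 / 1.618 = 659 N.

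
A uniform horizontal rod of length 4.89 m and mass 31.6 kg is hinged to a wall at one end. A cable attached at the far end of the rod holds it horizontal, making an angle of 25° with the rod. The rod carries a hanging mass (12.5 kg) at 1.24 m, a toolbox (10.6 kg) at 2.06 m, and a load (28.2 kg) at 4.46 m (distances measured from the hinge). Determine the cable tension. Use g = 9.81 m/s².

T ≈ 1140 N

Take moments about the hinge.
Beam weight: 31.6 × 9.81 = 310 N down at 2.445 m → arm 2.445 m, τ = 310 × 2.445 = 757.9 N·m clockwise.
Hanging mass: 12.5 × 9.81 = 122.6 N down at 1.24 m → arm 1.24 m, τ = 122.6 × 1.24 = 152 N·m clockwise.
Toolbox: 10.6 × 9.81 = 104 N down at 2.06 m → arm 2.06 m, τ = 104 × 2.06 = 214.2 N·m clockwise.
Load: 28.2 × 9.81 = 276.6 N down at 4.46 m → arm 4.46 m, τ = 276.6 × 4.46 = 1234 N·m clockwise.
Total clockwise load moment = 2358 N·m.
The cable tension T acts at 4.89 m; only its component perpendicular to the rod, T sinθ, produces torque. sin 25° = 0.4226.
Στ = 0 ⇒ T × 4.89 × 0.4226 = 2358 ⇒ T = 2358 / 2.067 = 1140 N.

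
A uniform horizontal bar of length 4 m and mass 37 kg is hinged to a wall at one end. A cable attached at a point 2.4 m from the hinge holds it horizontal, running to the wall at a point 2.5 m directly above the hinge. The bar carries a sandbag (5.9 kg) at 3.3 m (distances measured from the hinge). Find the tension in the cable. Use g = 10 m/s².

T ≈ 540 N

Sum moments about the hinge (the unknown hinge reaction has zero arm there).
Beam weight: 37 × 10 = 370 N down at 2 m → arm 2 m, τ = 370 × 2 = 740 N·m clockwise.
Sandbag: 5.9 × 10 = 59 N down at 3.3 m → arm 3.3 m, τ = 59 × 3.3 = 194.7 N·m clockwise.
Total clockwise load moment = 934.7 N·m.
The cable tension T acts at 2.4 m; only its component perpendicular to the bar, T sinθ, produces torque. sinθ = h/√(h²+d²) = 2.5/√(2.5²+2.4²) = 0.7214.
Balancing moments: T × 2.4 × 0.7214 = 934.7, giving T = 934.7 / 1.731 = 540 N.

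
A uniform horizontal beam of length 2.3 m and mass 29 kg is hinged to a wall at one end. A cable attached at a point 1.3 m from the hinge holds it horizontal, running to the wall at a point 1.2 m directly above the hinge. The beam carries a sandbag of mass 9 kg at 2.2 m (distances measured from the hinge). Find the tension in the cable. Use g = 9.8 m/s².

Sum moments about the hinge (the unknown hinge reaction has zero arm there).
Beam weight: 29 × 9.8 = 284.2 N down at 1.15 m → arm 1.15 m, τ = 284.2 × 1.15 = 326.8 N·m clockwise.
Sandbag: 9 × 9.8 = 88.2 N down at 2.2 m → arm 2.2 m, τ = 88.2 × 2.2 = 194 N·m clockwise.
Total clockwise load moment = 520.8 N·m.
The cable tension T acts at 1.3 m; only its component perpendicular to the beam, T sinθ, produces torque. sinθ = h/√(h²+d²) = 1.2/√(1.2²+1.3²) = 0.6783.
Balancing moments: T × 1.3 × 0.6783 = 520.8, giving T = 520.8 / 0.8818 = 591 N.

T ≈ 591 N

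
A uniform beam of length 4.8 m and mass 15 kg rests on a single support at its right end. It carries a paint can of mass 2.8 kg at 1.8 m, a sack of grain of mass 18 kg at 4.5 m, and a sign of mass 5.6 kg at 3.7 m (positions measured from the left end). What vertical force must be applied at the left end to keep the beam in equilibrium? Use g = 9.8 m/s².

Choose the right end as the axis so the unknown pivot reaction has zero arm there.
Beam weight: 15 × 9.8 = 147 N down at 2.4 m → arm 2.4 m, τ = 147 × 2.4 = 352.8 N·m counterclockwise.
Paint can: 2.8 × 9.8 = 27.44 N down at 1.8 m → arm 3 m, τ = 27.44 × 3 = 82.32 N·m counterclockwise.
Sack of grain: 18 × 9.8 = 176.4 N down at 4.5 m → arm 0.3 m, τ = 176.4 × 0.3 = 52.92 N·m counterclockwise.
Sign: 5.6 × 9.8 = 54.88 N down at 3.7 m → arm 1.1 m, τ = 54.88 × 1.1 = 60.37 N·m counterclockwise.
Net moment of the loads = 548.4 N·m counterclockwise.
The upward force F acts at the left end, arm 4.8 m, giving F × 4.8 clockwise.
Setting net torque to zero: F × 4.8 = 548.4 → F = 548.4 / 4.8 = 114 N.

F ≈ 114 N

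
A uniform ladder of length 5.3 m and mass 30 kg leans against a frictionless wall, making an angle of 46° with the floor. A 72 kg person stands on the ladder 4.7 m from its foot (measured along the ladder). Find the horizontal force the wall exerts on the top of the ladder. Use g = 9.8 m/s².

N_wall ≈ 746 N

Taking torques about the foot of the ladder:
Ladder weight 30×9.8 = 294 N acts at 2.65 m along the ladder; its horizontal arm is 2.65·cos46° = 1.841 m → τ = 541.3 N·m clockwise.
Person: 72×9.8 = 705.6 N at 4.7 m → arm 3.265 m → τ = 2304 N·m clockwise.
Wall normal N acts horizontally at the top; its moment arm is the height L sinθ = 5.3·sin46° = 3.813 m, counterclockwise.
Στ = 0 ⇒ N × 3.813 = 2845 ⇒ N = 746 N.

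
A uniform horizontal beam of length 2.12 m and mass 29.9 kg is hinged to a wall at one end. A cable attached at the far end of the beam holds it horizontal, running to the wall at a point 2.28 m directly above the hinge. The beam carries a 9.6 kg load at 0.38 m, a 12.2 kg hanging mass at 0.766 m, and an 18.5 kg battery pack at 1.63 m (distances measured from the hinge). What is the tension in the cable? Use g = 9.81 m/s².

T ≈ 473 N

Taking torques about the hinge:
Beam weight: 29.9 × 9.81 = 293.3 N down at 1.06 m → arm 1.06 m, τ = 293.3 × 1.06 = 310.9 N·m clockwise.
Load: 9.6 × 9.81 = 94.18 N down at 0.38 m → arm 0.38 m, τ = 94.18 × 0.38 = 35.79 N·m clockwise.
Hanging mass: 12.2 × 9.81 = 119.7 N down at 0.766 m → arm 0.766 m, τ = 119.7 × 0.766 = 91.69 N·m clockwise.
Battery pack: 18.5 × 9.81 = 181.5 N down at 1.63 m → arm 1.63 m, τ = 181.5 × 1.63 = 295.8 N·m clockwise.
Total clockwise load moment = 734.2 N·m.
The cable tension T acts at 2.12 m; only its component perpendicular to the beam, T sinθ, produces torque. sinθ = h/√(h²+d²) = 2.28/√(2.28²+2.12²) = 0.7323.
Στ = 0 ⇒ T × 2.12 × 0.7323 = 734.2 ⇒ T = 734.2 / 1.552 = 473 N.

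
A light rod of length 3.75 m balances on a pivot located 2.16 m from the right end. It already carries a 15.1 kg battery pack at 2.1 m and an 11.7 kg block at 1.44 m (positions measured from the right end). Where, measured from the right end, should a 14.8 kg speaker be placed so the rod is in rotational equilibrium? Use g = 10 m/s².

About the pivot (at 2.16 m from the right end):
Battery pack: 15.1 × 10 = 151 N down at 2.1 m → arm 0.06 m, τ = 151 × 0.06 = 9.06 N·m clockwise.
Block: 11.7 × 10 = 117 N down at 1.44 m → arm 0.72 m, τ = 117 × 0.72 = 84.24 N·m clockwise.
Net moment of existing loads = 93.3 N·m clockwise.
The speaker weighs 14.8 × 10 = 148 N and must supply an equal counterclockwise moment, so its lever arm about the pivot is 93.3 / 148 = 0.63 m.
That puts it at 2.16 + 0.63 = 2.79 m from the right end.

x ≈ 2.79 m from the right end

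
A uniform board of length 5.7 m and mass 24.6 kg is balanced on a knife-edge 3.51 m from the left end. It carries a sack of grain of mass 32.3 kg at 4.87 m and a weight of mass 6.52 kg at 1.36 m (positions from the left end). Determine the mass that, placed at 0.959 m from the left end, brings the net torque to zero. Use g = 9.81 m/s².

m ≈ 5.36 kg

About the knife-edge (at 3.51 m from the left end):
Beam weight: 24.6 × 9.81 = 241.3 N down at 2.85 m → arm 0.66 m, τ = 241.3 × 0.66 = 159.3 N·m counterclockwise.
Sack of grain: 32.3 × 9.81 = 316.9 N down at 4.87 m → arm 1.36 m, τ = 316.9 × 1.36 = 431 N·m clockwise.
Weight: 6.52 × 9.81 = 63.96 N down at 1.36 m → arm 2.15 m, τ = 63.96 × 2.15 = 137.5 N·m counterclockwise.
Net moment of known loads = 134.2 N·m clockwise.
An unknown mass m at 0.959 m has arm 2.551 m; its moment is m·g·2.551 counterclockwise.
Balancing moments: m × 9.81 × 2.551 = 134.2, giving m = 134.2 / (9.81 × 2.551) = 5.36 kg.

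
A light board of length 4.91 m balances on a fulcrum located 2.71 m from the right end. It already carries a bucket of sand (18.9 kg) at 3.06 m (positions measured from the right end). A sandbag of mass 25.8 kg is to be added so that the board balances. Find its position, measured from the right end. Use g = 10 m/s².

x ≈ 2.45 m from the right end

About the fulcrum (at 2.71 m from the right end):
Bucket of sand: 18.9 × 10 = 189 N down at 3.06 m → arm 0.35 m, τ = 189 × 0.35 = 66.15 N·m counterclockwise.
Net moment of existing loads = 66.15 N·m counterclockwise.
The sandbag weighs 25.8 × 10 = 258 N and must supply an equal clockwise moment, so its lever arm about the fulcrum is 66.15 / 258 = 0.256 m.
That puts it at 2.71 − 0.256 = 2.45 m from the right end.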